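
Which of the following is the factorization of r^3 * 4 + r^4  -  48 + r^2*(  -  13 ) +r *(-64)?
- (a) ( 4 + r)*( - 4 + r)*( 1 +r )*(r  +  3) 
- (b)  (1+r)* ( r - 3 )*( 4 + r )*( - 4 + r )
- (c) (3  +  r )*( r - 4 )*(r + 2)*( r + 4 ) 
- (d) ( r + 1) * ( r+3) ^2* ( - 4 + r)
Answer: a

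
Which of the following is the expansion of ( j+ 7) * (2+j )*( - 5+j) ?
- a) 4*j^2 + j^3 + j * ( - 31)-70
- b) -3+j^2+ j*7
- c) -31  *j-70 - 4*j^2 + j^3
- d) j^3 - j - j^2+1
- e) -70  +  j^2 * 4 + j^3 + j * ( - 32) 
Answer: a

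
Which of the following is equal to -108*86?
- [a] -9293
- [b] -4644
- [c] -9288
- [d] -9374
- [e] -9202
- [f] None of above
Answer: c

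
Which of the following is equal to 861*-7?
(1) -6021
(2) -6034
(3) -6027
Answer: 3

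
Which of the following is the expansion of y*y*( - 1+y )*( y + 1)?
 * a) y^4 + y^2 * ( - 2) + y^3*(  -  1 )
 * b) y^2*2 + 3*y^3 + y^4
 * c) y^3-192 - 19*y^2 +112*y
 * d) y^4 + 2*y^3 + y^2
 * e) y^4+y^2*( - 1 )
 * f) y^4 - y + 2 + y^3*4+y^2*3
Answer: e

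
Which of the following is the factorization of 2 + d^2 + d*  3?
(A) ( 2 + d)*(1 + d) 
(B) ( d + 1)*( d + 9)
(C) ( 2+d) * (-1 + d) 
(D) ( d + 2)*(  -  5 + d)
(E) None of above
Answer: A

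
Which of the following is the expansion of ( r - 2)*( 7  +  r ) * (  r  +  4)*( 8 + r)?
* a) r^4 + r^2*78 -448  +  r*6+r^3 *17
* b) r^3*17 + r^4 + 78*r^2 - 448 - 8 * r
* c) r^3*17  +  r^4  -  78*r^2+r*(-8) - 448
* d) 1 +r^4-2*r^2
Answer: b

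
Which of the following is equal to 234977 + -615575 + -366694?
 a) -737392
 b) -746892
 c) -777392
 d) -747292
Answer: d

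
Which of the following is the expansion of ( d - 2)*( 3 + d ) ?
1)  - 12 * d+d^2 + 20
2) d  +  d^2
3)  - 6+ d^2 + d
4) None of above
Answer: 3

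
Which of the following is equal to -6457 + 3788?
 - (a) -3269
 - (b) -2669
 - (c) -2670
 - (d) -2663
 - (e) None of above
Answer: b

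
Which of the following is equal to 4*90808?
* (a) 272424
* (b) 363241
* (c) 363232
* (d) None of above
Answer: c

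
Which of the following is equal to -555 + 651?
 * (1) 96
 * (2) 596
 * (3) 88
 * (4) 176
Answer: 1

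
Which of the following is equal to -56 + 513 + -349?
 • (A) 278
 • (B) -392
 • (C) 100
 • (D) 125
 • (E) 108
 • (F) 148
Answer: E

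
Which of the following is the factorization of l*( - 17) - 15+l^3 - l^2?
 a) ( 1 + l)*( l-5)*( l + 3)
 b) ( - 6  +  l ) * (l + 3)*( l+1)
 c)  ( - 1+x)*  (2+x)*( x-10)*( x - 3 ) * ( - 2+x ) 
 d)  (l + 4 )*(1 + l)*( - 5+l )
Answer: a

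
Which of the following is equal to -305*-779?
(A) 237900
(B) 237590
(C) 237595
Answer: C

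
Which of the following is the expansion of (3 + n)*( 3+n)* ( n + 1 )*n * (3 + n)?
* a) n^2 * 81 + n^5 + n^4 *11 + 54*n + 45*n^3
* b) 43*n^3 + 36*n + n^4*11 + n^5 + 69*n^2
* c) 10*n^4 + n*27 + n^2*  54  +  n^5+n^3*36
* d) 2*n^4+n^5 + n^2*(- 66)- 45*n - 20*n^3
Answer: c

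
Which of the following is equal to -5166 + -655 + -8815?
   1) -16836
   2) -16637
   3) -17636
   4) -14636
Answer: 4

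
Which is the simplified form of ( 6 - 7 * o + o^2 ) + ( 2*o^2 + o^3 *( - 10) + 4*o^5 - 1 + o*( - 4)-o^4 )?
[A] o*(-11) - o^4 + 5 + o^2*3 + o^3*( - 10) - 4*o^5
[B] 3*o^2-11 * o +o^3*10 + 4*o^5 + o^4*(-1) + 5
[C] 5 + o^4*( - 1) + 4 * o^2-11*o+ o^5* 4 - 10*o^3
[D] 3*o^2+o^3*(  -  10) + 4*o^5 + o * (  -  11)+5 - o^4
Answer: D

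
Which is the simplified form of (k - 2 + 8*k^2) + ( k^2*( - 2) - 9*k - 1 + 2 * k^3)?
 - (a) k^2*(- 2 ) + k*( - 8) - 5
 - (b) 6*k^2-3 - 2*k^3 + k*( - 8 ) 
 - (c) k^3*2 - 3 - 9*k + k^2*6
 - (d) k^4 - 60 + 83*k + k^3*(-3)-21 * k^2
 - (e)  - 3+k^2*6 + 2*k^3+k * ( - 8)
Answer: e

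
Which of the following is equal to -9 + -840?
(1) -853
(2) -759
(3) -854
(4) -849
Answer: 4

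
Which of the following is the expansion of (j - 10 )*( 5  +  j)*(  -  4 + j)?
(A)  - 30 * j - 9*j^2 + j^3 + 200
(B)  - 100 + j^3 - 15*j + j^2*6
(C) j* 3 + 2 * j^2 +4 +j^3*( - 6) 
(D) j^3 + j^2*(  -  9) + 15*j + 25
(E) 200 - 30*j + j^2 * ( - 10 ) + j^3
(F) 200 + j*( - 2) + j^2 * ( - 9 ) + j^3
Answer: A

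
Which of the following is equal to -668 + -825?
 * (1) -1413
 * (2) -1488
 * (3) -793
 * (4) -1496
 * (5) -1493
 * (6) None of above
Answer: 5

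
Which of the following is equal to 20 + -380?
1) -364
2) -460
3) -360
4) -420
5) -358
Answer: 3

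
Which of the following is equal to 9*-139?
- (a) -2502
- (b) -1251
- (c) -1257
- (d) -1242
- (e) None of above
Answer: b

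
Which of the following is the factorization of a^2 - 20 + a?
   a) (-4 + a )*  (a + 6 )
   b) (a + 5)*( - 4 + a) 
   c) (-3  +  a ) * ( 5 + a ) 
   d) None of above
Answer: b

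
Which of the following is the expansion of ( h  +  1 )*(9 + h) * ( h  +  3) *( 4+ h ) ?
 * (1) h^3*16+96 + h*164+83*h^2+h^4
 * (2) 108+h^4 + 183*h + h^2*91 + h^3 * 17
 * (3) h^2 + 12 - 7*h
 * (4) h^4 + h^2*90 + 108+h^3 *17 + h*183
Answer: 2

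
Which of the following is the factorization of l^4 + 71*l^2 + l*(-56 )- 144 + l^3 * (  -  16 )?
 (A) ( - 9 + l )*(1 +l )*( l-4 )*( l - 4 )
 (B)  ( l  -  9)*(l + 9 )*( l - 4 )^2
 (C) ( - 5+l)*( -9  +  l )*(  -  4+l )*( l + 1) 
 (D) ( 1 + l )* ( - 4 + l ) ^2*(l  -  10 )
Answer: A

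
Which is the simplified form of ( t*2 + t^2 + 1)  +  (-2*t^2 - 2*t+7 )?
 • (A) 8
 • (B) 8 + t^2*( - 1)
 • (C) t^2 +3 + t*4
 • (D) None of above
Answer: B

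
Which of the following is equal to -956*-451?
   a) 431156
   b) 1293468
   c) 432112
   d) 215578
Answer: a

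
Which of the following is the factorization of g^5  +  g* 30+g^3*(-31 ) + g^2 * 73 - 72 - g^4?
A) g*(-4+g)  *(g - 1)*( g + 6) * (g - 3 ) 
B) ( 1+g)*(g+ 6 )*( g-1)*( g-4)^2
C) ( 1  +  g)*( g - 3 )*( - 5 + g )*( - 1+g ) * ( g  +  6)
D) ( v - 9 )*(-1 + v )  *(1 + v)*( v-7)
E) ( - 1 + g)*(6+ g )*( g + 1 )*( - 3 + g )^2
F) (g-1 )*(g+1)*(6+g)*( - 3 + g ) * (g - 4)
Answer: F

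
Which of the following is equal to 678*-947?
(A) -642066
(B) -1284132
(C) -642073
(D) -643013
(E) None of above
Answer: A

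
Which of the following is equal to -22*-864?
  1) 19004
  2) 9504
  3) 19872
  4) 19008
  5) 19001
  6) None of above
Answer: 4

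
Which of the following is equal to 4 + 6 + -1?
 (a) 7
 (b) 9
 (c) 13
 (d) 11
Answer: b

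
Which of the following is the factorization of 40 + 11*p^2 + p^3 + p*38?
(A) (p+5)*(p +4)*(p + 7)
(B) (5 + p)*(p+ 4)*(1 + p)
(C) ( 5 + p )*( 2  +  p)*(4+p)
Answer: C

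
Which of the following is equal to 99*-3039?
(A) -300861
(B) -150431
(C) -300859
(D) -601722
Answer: A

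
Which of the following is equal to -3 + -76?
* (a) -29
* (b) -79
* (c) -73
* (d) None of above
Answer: b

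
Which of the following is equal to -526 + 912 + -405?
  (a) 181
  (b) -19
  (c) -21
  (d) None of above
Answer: b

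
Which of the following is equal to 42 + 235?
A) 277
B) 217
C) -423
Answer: A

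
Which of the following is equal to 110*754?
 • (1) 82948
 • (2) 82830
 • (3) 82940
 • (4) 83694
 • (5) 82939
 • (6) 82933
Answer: 3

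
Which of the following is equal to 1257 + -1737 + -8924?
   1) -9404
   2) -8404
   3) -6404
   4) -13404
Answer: 1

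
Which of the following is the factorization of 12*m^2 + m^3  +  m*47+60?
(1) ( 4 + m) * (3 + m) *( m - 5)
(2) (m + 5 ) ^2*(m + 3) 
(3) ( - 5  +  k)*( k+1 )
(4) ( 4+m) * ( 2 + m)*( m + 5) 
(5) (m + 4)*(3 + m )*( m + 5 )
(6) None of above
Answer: 5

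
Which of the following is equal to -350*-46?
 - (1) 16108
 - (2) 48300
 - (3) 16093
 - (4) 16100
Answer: 4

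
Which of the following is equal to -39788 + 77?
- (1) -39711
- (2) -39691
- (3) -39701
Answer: 1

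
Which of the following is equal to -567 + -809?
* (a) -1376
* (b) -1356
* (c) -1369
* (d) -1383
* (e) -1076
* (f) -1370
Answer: a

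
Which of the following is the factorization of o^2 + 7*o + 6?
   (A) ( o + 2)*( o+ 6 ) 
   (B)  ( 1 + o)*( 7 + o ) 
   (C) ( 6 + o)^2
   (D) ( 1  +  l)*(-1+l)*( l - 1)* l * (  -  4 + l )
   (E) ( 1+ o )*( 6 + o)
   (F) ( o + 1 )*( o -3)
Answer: E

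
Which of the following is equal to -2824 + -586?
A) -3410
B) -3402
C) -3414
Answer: A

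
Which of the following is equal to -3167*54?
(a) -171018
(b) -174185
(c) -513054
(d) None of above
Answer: a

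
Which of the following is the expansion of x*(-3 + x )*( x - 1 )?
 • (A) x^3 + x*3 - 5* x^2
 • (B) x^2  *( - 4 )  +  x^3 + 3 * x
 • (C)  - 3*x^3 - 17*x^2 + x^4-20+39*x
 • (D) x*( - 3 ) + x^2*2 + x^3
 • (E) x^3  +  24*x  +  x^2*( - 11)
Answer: B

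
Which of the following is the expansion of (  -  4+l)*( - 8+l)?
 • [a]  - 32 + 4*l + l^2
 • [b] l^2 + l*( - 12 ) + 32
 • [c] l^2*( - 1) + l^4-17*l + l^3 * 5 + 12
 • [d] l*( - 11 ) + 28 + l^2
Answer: b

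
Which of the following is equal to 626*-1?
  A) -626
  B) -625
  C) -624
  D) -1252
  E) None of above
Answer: A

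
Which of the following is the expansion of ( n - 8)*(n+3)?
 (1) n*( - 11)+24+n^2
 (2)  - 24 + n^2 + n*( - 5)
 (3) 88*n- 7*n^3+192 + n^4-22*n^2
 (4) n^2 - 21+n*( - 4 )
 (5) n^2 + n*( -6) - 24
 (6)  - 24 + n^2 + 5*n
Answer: 2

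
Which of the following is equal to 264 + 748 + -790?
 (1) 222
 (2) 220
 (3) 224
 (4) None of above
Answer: 1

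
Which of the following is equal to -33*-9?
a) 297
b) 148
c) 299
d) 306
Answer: a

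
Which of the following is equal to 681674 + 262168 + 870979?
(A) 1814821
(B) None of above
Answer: A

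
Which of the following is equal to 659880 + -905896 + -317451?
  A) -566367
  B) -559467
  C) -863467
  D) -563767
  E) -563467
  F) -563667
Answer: E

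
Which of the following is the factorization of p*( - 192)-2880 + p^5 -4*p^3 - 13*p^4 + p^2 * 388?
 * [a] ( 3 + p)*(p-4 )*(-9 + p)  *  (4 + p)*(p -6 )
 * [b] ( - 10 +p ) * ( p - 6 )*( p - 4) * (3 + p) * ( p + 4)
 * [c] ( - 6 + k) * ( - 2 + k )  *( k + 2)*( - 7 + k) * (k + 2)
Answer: b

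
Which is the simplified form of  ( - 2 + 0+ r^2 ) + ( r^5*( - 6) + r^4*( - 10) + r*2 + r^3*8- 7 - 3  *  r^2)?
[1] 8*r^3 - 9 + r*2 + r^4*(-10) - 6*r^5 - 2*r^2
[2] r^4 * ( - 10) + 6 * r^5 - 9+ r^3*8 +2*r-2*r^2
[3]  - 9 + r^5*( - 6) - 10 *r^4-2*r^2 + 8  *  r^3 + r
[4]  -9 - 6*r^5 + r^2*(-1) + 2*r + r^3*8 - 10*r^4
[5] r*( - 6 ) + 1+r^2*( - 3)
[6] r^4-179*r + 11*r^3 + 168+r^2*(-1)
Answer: 1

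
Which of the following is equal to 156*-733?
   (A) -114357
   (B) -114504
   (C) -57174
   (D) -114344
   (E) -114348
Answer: E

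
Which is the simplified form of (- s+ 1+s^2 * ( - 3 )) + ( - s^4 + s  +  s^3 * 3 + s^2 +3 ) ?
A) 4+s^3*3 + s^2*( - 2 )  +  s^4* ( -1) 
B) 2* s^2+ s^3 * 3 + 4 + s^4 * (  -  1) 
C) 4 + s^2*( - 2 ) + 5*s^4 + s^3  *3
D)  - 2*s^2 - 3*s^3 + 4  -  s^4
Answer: A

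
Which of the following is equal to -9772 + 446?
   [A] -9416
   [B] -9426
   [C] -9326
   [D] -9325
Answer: C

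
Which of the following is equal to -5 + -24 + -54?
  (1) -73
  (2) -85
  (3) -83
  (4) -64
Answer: 3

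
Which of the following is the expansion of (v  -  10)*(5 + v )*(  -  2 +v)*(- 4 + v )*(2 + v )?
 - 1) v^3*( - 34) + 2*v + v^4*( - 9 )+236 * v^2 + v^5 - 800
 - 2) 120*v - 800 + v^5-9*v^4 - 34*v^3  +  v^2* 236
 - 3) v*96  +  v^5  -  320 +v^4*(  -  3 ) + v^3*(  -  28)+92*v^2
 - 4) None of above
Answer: 2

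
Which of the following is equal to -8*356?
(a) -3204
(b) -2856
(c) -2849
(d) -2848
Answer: d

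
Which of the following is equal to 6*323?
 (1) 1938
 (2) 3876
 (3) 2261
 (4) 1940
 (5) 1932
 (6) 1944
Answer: 1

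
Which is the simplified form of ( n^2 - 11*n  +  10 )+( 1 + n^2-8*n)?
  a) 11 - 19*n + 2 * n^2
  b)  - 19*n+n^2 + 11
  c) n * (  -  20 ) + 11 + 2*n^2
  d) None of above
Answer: a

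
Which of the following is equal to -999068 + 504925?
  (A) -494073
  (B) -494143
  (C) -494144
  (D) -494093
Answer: B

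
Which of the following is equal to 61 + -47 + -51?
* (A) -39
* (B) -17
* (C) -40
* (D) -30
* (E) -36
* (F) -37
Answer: F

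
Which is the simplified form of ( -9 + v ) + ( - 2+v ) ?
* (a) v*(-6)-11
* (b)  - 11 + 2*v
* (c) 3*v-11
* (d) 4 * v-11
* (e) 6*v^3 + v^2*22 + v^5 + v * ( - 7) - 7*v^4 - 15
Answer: b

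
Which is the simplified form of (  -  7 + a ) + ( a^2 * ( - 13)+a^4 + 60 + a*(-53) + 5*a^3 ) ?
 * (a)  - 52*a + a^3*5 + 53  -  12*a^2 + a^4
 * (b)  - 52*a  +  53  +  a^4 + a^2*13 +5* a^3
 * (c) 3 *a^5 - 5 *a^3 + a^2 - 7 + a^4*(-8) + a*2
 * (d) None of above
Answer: d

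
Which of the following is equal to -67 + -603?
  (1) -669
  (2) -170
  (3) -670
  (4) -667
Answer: 3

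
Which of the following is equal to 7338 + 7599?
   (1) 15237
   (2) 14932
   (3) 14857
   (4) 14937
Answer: 4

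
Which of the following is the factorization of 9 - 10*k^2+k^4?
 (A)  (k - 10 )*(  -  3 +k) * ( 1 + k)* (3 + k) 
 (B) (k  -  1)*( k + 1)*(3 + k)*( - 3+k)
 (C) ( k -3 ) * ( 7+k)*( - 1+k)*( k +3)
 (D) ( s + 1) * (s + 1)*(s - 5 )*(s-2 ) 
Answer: B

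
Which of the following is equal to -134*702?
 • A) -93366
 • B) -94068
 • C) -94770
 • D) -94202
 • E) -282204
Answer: B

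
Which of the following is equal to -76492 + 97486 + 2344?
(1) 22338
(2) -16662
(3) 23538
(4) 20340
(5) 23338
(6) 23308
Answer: 5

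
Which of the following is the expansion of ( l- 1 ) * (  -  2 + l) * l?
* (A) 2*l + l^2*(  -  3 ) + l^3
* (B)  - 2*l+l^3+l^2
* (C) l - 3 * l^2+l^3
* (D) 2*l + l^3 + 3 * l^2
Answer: A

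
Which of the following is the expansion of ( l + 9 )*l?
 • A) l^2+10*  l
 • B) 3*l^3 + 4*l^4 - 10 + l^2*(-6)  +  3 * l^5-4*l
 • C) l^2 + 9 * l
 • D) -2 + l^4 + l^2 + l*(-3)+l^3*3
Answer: C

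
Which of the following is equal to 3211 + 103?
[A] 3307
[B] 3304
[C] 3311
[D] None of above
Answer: D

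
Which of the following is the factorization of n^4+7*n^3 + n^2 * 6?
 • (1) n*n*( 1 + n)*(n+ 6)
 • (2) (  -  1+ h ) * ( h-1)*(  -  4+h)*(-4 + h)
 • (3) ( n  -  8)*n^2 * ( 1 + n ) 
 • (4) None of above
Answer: 1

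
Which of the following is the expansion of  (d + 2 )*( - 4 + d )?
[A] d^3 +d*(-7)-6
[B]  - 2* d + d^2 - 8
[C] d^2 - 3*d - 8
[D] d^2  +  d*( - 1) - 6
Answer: B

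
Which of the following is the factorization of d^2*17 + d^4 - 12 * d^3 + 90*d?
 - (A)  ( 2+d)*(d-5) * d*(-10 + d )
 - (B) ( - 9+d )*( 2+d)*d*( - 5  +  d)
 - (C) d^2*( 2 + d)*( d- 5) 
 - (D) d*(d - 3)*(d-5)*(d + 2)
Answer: B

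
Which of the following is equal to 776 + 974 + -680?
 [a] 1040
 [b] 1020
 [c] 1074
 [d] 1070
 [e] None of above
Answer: d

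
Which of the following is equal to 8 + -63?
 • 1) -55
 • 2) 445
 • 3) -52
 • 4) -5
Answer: 1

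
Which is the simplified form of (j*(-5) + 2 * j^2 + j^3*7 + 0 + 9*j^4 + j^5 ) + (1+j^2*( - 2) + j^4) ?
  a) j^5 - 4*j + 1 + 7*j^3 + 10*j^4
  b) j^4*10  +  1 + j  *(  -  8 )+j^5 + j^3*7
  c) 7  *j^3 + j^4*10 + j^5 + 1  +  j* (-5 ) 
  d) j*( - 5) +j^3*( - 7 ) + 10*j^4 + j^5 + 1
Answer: c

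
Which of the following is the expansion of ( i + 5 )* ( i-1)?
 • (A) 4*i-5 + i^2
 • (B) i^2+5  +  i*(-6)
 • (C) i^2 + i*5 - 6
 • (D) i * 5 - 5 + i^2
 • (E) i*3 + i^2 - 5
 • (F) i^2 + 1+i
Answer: A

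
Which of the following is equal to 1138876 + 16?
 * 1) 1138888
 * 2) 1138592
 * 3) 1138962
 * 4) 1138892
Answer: 4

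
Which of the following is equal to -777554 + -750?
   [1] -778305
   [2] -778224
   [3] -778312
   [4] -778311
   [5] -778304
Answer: 5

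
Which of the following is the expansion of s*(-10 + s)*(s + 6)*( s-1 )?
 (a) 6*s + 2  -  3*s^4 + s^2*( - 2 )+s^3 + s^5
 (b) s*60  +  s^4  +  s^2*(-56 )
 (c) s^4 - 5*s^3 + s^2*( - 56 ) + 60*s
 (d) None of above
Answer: c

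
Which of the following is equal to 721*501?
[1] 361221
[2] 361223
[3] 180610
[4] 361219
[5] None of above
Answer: 1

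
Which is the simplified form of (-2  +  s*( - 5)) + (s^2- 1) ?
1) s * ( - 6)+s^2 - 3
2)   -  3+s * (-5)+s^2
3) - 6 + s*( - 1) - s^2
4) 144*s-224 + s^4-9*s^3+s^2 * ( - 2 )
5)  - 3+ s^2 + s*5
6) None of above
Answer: 2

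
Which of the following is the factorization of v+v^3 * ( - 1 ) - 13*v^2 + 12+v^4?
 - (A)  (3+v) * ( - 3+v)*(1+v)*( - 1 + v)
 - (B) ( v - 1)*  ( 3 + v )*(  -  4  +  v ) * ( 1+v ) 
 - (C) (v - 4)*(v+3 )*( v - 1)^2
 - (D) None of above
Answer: B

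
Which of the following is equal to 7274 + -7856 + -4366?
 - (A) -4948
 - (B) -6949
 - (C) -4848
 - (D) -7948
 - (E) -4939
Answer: A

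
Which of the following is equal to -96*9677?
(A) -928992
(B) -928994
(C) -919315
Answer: A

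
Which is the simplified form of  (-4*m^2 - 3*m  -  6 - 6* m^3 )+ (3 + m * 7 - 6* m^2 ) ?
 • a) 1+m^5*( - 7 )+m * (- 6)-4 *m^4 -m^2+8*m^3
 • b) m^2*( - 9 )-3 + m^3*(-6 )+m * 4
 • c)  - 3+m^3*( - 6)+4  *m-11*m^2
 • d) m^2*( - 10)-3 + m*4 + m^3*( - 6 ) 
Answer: d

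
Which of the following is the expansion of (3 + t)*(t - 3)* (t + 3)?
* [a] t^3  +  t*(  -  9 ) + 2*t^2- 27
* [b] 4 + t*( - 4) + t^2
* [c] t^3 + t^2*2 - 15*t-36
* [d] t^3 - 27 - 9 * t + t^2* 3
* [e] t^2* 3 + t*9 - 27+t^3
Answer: d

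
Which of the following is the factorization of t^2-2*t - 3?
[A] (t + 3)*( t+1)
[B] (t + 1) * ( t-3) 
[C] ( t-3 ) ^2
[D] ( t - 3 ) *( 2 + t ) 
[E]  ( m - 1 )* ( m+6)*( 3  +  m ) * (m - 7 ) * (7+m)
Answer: B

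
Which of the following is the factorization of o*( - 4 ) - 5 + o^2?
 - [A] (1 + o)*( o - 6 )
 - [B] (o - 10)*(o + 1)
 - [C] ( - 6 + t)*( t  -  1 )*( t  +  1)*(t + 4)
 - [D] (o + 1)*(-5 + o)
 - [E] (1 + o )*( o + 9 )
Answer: D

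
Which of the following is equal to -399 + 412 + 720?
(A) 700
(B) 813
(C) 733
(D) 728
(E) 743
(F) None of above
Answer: C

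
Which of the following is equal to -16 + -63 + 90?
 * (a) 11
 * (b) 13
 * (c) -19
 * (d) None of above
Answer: a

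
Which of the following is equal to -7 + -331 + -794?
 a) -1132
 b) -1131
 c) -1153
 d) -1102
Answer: a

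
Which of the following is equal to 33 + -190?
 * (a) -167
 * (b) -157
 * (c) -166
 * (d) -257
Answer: b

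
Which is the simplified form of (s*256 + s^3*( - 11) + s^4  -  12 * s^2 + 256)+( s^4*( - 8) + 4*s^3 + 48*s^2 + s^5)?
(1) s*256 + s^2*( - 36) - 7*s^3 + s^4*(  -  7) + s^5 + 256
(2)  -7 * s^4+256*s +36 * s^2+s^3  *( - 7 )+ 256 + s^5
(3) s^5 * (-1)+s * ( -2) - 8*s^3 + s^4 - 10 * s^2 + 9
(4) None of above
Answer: 2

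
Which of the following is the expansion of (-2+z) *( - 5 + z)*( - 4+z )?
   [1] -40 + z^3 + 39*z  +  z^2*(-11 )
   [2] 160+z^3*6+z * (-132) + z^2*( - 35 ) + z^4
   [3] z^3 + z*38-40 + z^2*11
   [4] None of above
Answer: 4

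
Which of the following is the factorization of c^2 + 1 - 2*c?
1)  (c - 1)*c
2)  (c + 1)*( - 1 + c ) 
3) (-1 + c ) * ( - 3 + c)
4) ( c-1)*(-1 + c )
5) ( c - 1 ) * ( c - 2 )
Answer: 4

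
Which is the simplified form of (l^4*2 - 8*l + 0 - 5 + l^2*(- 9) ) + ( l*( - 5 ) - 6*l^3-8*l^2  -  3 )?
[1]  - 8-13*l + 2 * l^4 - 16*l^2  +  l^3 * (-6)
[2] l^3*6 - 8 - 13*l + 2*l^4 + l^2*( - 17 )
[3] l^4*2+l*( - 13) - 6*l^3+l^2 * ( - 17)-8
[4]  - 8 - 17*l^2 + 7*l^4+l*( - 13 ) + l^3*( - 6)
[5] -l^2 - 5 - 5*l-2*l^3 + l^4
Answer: 3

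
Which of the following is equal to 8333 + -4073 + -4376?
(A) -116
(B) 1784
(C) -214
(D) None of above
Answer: A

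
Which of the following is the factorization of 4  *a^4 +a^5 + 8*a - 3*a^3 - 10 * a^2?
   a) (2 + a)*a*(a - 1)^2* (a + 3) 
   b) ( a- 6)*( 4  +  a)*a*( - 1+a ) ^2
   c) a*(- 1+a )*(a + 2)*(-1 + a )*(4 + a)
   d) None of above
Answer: c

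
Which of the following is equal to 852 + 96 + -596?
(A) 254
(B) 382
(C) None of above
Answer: C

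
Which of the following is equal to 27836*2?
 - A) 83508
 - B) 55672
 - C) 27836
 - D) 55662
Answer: B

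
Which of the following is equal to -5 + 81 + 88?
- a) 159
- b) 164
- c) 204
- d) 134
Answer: b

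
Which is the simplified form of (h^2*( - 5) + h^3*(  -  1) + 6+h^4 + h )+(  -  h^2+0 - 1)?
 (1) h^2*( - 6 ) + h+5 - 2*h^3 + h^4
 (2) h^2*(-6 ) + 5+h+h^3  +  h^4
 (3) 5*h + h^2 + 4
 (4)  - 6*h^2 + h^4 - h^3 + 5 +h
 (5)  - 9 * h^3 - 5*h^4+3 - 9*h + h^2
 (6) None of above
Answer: 4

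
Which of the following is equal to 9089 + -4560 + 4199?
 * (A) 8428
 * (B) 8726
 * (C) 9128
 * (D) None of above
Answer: D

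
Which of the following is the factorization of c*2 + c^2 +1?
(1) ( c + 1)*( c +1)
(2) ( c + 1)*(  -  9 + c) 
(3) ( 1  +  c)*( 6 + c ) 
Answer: 1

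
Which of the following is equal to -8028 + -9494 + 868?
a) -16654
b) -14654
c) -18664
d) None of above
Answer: a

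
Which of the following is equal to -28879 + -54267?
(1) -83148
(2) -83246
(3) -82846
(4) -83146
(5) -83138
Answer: 4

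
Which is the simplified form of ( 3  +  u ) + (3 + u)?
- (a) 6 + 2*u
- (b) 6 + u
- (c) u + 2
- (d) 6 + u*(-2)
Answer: a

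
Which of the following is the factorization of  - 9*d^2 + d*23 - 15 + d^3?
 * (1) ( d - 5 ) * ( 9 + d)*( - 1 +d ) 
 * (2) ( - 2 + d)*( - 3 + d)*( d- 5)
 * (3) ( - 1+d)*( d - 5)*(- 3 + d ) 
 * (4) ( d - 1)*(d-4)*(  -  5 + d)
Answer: 3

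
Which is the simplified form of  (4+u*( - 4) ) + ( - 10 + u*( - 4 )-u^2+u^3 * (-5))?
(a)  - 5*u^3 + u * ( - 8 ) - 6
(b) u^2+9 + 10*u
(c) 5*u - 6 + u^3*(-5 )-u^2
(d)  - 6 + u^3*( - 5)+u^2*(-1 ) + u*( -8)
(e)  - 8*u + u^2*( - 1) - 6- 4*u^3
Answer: d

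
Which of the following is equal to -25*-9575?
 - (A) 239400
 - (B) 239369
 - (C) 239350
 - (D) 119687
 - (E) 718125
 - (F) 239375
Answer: F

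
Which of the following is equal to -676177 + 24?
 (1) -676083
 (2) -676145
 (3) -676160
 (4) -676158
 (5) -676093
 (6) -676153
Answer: 6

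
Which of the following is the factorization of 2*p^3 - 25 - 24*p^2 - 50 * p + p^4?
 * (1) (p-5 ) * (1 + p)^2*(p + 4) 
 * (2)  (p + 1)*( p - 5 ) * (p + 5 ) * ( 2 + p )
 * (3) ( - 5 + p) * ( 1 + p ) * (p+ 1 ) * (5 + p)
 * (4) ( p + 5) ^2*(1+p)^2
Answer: 3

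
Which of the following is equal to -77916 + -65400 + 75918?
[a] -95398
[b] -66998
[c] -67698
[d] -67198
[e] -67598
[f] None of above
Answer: f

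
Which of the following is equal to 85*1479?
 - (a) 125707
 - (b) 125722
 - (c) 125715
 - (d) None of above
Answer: c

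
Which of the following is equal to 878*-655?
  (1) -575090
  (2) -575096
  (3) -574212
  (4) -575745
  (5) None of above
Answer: 1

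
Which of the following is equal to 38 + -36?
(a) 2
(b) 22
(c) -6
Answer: a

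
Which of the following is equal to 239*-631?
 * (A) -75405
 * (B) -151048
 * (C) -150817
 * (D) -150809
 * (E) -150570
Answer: D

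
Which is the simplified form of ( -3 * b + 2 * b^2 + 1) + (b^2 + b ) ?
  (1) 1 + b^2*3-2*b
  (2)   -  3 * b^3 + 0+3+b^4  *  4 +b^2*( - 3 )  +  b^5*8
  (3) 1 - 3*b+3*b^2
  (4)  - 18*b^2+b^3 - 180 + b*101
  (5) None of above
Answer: 1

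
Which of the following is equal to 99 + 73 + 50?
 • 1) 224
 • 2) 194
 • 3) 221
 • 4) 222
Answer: 4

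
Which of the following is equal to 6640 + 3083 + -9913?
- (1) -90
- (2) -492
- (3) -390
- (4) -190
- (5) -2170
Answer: 4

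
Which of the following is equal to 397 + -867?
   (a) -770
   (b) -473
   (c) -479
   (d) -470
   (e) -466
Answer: d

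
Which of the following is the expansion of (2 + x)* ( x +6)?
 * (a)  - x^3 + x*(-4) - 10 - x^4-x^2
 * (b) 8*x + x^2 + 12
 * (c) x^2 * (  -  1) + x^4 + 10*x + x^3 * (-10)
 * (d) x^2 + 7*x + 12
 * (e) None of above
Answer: b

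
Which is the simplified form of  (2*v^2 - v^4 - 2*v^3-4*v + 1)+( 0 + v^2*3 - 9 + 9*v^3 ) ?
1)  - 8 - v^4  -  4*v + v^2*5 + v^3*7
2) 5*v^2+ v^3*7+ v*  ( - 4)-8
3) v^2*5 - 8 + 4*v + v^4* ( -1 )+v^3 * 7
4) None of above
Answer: 1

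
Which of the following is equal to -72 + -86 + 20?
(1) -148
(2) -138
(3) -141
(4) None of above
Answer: 2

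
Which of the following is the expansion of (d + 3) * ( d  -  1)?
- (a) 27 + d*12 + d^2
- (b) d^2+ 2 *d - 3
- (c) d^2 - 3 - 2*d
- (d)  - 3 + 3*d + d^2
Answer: b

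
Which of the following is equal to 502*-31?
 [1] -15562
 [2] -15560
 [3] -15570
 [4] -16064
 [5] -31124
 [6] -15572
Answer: 1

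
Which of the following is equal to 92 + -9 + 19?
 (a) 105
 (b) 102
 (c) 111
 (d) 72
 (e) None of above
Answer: b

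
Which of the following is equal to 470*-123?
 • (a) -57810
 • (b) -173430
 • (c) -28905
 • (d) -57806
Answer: a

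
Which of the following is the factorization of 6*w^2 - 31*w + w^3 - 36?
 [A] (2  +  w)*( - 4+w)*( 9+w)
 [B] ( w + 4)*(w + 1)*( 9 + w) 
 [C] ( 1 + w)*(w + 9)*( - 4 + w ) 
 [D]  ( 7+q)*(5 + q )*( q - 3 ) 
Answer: C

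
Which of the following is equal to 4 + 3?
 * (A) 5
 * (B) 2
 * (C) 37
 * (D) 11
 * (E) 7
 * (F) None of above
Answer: E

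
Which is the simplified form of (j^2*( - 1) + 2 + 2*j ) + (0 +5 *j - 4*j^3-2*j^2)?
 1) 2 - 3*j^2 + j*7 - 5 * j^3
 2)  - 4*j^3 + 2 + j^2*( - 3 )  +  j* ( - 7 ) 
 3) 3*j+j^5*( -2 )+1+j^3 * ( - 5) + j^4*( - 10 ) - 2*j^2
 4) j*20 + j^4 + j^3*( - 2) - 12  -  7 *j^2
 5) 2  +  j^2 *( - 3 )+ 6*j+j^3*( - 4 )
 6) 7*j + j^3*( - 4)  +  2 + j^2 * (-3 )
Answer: 6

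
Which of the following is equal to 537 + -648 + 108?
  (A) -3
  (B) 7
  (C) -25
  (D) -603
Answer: A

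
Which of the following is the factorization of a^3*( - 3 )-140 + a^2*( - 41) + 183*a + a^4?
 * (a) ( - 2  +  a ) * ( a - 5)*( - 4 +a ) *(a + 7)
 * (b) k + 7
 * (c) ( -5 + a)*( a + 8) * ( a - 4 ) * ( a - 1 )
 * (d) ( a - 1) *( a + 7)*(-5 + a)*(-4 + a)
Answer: d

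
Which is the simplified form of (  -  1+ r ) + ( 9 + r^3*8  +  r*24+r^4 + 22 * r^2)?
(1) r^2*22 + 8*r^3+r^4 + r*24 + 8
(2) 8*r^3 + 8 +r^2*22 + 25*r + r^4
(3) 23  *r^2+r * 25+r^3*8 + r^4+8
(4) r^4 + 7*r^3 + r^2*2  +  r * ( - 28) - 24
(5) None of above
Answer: 2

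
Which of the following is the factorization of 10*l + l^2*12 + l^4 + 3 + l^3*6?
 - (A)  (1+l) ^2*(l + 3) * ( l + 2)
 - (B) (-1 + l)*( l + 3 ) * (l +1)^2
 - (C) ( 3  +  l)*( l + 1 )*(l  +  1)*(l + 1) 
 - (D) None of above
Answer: C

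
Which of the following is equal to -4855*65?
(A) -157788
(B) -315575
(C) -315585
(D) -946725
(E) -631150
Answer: B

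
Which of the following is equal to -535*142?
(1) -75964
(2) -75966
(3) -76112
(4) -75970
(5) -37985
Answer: 4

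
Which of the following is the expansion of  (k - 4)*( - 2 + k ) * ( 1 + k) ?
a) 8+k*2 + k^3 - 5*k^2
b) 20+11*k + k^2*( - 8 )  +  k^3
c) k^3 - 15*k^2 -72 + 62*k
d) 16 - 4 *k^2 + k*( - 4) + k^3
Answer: a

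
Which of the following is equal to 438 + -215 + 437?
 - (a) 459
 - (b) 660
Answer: b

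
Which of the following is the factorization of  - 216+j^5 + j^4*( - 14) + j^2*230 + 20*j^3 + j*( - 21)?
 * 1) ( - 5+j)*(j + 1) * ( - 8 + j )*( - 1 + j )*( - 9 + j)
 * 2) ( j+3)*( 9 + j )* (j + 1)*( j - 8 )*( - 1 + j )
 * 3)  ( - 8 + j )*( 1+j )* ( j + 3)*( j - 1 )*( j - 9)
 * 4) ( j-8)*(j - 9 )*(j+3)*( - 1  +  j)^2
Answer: 3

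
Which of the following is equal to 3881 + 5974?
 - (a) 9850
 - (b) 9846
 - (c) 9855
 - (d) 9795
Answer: c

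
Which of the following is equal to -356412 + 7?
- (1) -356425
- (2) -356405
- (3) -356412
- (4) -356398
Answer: 2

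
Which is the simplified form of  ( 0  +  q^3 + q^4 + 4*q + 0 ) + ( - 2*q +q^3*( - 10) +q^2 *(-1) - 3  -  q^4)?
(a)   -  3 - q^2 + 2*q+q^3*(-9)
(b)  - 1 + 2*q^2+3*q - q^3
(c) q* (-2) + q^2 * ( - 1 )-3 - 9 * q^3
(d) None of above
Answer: a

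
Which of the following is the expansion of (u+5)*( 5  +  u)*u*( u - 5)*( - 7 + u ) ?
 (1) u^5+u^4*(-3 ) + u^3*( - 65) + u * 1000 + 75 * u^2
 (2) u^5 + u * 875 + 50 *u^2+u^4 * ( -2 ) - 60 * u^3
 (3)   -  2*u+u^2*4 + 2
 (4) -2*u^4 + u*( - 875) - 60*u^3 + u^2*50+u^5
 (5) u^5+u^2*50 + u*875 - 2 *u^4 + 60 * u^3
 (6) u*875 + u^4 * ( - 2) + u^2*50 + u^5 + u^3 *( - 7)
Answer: 2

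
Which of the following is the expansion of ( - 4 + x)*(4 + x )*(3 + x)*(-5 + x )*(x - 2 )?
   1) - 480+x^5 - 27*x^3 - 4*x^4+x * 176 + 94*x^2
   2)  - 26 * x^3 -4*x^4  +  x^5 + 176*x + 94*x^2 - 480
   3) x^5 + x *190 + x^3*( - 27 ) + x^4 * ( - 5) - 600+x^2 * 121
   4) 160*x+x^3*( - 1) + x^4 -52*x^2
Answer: 1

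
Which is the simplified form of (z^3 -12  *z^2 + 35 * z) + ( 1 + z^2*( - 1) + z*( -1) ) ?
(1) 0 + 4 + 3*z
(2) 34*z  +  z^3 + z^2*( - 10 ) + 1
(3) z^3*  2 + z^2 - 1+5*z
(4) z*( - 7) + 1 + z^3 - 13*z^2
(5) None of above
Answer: 5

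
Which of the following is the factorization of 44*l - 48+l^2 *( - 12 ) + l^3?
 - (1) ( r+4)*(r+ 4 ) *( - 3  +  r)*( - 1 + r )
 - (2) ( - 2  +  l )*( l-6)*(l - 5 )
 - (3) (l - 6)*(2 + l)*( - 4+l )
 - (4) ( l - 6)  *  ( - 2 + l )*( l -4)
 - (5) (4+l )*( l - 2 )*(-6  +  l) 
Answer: 4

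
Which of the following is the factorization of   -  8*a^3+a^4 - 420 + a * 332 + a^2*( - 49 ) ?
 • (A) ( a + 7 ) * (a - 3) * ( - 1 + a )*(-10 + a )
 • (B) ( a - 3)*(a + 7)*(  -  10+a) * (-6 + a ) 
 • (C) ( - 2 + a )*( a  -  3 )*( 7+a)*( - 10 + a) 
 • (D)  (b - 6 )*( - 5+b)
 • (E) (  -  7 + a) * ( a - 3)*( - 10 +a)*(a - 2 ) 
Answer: C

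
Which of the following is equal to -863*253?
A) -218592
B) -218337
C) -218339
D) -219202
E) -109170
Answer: C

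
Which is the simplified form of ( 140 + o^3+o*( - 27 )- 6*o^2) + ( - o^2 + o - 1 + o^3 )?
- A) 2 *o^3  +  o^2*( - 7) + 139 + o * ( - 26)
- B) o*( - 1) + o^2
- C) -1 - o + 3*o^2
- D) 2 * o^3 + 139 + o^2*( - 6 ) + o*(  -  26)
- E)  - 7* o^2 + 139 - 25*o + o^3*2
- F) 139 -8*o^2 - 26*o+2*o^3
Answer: A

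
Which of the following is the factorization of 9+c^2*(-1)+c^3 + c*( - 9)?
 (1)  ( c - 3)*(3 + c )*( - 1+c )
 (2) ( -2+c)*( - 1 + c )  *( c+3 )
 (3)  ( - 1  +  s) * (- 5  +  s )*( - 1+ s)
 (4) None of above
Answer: 1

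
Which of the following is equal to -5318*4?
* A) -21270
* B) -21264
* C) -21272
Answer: C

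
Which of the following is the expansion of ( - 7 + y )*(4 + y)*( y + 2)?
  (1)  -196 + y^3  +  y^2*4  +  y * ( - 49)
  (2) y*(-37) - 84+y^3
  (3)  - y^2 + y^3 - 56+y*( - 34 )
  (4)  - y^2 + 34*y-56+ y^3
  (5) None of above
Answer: 3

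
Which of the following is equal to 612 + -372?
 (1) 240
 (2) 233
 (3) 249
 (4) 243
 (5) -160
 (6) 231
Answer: 1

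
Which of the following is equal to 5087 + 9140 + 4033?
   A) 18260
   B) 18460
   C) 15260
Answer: A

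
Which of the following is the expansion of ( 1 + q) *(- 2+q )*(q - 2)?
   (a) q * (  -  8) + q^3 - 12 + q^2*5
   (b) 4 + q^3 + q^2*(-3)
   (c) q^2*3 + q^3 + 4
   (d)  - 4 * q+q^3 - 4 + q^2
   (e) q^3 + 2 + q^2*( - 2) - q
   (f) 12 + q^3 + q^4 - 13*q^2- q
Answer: b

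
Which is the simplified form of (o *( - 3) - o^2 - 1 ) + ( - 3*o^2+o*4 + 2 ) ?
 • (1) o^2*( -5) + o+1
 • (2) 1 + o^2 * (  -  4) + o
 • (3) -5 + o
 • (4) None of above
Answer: 2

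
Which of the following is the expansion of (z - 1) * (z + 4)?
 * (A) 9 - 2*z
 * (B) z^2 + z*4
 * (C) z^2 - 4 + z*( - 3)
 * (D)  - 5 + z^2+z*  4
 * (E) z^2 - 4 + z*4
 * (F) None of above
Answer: F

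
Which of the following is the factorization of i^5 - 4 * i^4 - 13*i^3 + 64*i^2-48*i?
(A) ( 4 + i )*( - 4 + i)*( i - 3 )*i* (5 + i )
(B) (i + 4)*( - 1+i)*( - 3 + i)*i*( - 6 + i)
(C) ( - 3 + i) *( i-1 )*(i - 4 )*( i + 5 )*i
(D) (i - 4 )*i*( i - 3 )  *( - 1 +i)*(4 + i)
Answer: D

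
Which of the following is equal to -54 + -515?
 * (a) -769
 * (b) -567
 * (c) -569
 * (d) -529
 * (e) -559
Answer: c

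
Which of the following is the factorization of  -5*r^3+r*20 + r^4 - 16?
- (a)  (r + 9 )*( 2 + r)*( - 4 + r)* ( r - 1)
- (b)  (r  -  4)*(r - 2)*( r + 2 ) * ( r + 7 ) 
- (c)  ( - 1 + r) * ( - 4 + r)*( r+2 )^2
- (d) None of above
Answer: d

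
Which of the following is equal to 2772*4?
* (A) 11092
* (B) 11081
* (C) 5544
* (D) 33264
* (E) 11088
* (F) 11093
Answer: E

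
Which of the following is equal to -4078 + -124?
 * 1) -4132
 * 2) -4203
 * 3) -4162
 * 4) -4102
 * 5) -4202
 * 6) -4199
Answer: 5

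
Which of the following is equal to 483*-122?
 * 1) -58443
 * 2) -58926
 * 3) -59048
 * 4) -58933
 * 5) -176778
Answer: 2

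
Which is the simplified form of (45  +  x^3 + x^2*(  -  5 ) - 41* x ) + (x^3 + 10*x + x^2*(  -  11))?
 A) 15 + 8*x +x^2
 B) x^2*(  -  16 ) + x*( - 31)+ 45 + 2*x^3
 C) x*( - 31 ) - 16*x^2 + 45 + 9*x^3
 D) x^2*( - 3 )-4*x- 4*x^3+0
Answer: B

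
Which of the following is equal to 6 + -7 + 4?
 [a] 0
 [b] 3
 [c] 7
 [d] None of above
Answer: b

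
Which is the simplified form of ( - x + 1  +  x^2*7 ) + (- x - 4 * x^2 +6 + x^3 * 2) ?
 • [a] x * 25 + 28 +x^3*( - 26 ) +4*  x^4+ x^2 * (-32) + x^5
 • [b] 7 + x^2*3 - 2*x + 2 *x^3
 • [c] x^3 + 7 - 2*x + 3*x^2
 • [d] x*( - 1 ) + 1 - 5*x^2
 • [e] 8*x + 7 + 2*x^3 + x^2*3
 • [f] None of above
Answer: b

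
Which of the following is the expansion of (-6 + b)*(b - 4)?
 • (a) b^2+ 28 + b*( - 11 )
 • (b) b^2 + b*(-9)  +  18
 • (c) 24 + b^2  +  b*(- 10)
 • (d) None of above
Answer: c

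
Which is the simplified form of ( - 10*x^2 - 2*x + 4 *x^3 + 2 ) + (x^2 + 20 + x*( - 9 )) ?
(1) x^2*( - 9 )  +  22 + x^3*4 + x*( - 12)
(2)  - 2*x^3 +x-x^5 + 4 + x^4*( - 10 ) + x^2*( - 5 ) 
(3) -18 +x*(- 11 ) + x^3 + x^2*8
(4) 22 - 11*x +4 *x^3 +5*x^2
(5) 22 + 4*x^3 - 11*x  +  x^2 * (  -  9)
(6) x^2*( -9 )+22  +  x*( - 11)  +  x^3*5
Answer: 5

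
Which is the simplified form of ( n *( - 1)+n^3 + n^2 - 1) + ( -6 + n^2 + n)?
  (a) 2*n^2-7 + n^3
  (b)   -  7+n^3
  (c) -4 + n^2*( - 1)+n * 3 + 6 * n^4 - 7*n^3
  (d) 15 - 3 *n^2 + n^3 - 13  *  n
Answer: a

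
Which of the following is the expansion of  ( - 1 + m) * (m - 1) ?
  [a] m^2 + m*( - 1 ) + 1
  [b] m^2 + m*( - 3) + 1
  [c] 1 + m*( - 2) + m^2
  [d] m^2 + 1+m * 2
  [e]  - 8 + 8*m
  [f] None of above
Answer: c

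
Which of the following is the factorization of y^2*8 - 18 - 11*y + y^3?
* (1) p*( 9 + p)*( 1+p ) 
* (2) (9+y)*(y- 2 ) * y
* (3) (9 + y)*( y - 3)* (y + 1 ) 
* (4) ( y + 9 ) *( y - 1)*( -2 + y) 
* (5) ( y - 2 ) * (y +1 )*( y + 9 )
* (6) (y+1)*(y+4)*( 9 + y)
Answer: 5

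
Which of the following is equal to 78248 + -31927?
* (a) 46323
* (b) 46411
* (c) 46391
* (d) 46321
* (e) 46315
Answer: d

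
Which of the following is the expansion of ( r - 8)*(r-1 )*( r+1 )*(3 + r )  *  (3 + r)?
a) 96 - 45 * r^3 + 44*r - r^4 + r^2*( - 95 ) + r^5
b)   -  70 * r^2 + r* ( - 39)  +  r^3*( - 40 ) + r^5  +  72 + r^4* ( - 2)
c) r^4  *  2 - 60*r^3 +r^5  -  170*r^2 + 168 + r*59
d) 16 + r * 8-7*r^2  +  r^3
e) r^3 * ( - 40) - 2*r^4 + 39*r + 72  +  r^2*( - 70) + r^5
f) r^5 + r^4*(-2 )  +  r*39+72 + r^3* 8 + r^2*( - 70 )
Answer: e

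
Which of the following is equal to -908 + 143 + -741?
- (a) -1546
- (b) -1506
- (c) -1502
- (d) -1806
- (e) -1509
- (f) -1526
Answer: b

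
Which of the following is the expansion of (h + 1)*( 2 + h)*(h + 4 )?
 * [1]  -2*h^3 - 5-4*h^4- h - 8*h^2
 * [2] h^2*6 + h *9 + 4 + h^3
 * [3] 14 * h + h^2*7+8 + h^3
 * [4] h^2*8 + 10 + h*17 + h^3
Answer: 3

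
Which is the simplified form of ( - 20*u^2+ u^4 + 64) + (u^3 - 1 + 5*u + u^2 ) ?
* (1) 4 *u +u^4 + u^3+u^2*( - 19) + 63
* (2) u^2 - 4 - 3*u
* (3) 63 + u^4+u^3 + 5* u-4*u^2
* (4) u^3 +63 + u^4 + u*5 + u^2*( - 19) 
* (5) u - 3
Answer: 4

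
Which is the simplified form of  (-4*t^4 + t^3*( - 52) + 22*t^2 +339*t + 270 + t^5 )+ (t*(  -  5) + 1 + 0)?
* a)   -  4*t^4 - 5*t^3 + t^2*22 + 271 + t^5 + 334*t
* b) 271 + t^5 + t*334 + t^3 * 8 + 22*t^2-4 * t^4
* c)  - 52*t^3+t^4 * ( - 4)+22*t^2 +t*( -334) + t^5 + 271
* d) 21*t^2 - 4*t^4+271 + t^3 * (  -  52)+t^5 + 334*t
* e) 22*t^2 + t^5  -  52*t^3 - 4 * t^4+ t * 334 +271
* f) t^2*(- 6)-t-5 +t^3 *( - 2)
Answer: e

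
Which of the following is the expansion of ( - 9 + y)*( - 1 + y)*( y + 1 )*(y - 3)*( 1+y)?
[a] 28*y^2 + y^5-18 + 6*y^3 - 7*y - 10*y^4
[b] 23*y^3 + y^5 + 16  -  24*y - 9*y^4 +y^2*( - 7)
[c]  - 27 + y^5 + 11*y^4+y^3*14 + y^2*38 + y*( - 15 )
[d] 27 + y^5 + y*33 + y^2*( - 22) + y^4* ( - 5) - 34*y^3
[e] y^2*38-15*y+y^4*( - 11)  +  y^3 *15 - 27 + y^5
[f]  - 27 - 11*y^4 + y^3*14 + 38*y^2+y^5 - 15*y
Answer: f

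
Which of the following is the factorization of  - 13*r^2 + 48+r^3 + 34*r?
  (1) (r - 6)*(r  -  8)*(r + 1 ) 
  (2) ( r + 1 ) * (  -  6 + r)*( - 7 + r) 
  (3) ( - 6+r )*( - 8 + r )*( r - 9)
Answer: 1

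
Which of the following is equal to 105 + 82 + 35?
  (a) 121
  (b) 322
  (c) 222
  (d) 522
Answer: c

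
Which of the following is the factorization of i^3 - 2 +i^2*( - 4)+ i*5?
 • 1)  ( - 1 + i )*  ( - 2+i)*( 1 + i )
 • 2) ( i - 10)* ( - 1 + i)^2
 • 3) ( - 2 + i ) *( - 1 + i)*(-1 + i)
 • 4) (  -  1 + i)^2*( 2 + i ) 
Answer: 3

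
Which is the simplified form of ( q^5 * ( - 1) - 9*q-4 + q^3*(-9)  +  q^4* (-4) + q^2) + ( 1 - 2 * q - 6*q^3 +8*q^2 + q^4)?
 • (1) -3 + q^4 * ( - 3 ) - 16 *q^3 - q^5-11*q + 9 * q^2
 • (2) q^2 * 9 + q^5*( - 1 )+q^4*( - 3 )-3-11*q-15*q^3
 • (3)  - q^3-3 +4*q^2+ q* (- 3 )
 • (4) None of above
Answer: 2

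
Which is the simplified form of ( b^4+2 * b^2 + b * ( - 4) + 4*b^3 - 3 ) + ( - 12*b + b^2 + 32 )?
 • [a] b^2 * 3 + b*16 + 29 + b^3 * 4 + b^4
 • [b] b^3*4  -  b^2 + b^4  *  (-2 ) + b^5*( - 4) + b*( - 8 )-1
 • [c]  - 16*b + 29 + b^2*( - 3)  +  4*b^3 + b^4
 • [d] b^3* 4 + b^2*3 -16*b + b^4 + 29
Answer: d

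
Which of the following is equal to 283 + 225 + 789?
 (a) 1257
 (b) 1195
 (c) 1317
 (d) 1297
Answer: d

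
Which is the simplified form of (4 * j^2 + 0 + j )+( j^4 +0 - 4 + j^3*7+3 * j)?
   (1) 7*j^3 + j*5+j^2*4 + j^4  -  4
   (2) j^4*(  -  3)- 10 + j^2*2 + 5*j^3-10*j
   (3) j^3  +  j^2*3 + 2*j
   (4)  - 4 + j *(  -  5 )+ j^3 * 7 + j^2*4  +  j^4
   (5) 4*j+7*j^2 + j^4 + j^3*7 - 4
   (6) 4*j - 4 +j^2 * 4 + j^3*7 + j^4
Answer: 6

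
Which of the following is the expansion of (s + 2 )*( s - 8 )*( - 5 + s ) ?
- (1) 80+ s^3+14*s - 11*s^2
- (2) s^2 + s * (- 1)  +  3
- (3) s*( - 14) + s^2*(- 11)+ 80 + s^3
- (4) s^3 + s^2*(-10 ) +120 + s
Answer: 1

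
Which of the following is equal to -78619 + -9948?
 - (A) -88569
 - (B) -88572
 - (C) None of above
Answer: C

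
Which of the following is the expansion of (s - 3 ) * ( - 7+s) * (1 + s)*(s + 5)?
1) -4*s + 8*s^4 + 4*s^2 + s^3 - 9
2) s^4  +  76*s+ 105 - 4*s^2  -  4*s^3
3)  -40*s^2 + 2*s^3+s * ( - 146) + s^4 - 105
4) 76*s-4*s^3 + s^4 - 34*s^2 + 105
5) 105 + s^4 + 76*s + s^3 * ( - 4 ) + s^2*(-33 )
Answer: 4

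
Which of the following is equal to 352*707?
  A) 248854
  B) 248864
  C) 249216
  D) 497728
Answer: B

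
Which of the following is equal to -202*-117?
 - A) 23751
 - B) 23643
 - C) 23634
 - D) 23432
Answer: C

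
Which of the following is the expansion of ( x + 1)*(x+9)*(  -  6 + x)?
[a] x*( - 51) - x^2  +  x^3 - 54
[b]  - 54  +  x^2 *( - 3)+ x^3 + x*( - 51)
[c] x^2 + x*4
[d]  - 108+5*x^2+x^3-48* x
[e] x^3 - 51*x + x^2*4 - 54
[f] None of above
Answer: e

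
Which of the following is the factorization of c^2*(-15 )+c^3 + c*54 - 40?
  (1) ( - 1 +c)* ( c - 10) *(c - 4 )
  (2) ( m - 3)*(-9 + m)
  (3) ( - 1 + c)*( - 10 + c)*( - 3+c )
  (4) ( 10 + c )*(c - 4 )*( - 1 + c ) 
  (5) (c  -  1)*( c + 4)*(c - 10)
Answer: 1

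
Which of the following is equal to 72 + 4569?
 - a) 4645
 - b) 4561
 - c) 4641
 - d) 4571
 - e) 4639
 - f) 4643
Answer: c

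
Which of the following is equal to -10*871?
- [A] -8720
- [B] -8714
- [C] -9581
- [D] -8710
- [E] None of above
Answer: D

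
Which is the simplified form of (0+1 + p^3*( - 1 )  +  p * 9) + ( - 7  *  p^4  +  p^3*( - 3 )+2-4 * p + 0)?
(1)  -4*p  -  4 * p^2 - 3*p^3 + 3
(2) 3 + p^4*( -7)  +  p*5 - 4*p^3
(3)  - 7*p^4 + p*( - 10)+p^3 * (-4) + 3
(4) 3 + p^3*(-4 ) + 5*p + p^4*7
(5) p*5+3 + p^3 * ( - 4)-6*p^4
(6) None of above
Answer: 2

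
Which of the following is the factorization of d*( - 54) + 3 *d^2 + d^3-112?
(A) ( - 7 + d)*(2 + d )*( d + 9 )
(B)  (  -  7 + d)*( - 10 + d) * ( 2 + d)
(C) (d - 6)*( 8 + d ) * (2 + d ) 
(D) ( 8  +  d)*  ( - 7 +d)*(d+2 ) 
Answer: D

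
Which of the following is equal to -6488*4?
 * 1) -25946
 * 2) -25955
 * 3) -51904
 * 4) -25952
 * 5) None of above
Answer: 4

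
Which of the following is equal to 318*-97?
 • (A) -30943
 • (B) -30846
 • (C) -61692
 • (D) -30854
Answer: B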